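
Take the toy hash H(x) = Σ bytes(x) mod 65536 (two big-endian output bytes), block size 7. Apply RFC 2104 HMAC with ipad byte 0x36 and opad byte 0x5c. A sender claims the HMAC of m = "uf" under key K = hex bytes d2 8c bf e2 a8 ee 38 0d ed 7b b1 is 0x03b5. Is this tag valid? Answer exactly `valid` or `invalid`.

valid

Key hex bytes d2 8c bf e2 a8 ee 38 0d ed 7b b1 is 11 bytes > B = 7, so hash it first: H(key) = 06 f3, then zero-pad to 7 bytes: K' = 06 f3 00 00 00 00 00.
K' ⊕ ipad = 30 c5 36 36 36 36 36; K' ⊕ opad = 5a af 5c 5c 5c 5c 5c.
Inner hash: sum = 48+197+54+54+54+54+54+117+102 = 734 → 02 de.
Outer hash (recomputed tag): sum = 90+175+92+92+92+92+92+2+222 = 949 → 03 b5.
Recomputed tag = 03b5; claimed = 03b5 → match.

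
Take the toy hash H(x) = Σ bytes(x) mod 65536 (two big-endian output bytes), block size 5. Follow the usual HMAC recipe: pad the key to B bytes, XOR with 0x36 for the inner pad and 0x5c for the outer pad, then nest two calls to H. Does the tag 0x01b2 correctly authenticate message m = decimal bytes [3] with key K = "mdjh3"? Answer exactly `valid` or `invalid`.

valid

Key "mdjh3" = 6d 64 6a 68 33 is exactly B = 5 bytes: K' = 6d 64 6a 68 33.
K' ⊕ ipad = 5b 52 5c 5e 05; K' ⊕ opad = 31 38 36 34 6f.
Inner hash: sum = 91+82+92+94+5+3 = 367 → 01 6f.
Outer hash (recomputed tag): sum = 49+56+54+52+111+1+111 = 434 → 01 b2.
Recomputed tag = 01b2; claimed = 01b2 → match.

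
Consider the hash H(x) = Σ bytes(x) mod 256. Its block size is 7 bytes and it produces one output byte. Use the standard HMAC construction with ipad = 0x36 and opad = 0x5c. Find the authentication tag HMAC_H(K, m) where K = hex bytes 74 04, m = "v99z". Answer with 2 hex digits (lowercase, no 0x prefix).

Key hex bytes 74 04 is 2 bytes ≤ B = 7; zero-pad to 7 bytes: K' = 74 04 00 00 00 00 00.
K' ⊕ ipad = 42 32 36 36 36 36 36.  K' ⊕ opad = 28 58 5c 5c 5c 5c 5c.
Inner input = (K'⊕ipad) ∥ m = 42 32 36 36 36 36 36 ∥ 76 39 39 7a.
Inner hash: sum = 66+50+54+54+54+54+54+118+57+57+122 = 740; mod 256 = 228 → e4.
Outer input = (K'⊕opad) ∥ inner = 28 58 5c 5c 5c 5c 5c ∥ e4.
Outer hash (tag): sum = 40+88+92+92+92+92+92+228 = 816; mod 256 = 48 → 30.

30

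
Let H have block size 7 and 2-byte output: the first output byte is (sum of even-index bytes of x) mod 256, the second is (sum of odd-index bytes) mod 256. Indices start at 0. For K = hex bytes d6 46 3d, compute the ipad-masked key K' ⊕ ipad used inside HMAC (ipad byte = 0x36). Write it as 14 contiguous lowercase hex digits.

e0700b36363636

Key hex bytes d6 46 3d is 3 bytes ≤ B = 7; zero-pad to 7 bytes: K' = d6 46 3d 00 00 00 00.
XOR each byte with 0x36: d6⊕36=e0, 46⊕36=70, 3d⊕36=0b, 00⊕36=36, 00⊕36=36, 00⊕36=36, 00⊕36=36.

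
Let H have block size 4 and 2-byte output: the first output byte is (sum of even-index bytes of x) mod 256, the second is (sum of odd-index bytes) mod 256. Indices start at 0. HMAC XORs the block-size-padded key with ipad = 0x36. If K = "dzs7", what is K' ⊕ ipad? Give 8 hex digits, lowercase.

524c4501

Key "dzs7" = 64 7a 73 37 is exactly B = 4 bytes: K' = 64 7a 73 37.
XOR each byte with 0x36: 64⊕36=52, 7a⊕36=4c, 73⊕36=45, 37⊕36=01.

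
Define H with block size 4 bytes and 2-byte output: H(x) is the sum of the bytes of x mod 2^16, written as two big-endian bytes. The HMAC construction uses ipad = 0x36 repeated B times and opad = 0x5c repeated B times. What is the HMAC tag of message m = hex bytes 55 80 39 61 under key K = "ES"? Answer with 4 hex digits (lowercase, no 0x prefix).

0195

Key "ES" = 45 53 is 2 bytes ≤ B = 4; zero-pad to 4 bytes: K' = 45 53 00 00.
K' ⊕ ipad = 73 65 36 36.  K' ⊕ opad = 19 0f 5c 5c.
Inner input = (K'⊕ipad) ∥ m = 73 65 36 36 ∥ 55 80 39 61.
Inner hash: sum = 115+101+54+54+85+128+57+97 = 691 → 02 b3.
Outer input = (K'⊕opad) ∥ inner = 19 0f 5c 5c ∥ 02 b3.
Outer hash (tag): sum = 25+15+92+92+2+179 = 405 → 01 95.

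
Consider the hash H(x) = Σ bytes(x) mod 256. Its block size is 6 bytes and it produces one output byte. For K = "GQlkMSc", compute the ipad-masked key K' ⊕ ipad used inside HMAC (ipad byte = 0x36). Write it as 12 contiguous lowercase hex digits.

Key "GQlkMSc" = 47 51 6c 6b 4d 53 63 is 7 bytes > B = 6, so hash it first: H(key) = 72, then zero-pad to 6 bytes: K' = 72 00 00 00 00 00.
XOR each byte with 0x36: 72⊕36=44, 00⊕36=36, 00⊕36=36, 00⊕36=36, 00⊕36=36, 00⊕36=36.

443636363636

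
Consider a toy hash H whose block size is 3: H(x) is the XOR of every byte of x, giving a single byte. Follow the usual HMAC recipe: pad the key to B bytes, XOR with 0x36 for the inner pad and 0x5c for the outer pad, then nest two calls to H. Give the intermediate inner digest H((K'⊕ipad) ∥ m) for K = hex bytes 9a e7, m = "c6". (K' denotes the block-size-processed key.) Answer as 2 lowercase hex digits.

1e

Key hex bytes 9a e7 is 2 bytes ≤ B = 3; zero-pad to 3 bytes: K' = 9a e7 00.
K' ⊕ ipad = ac d1 36.
Inner input = ac d1 36 ∥ 63 36.
Inner hash: XOR ac⊕d1⊕36⊕63⊕36 = 1e.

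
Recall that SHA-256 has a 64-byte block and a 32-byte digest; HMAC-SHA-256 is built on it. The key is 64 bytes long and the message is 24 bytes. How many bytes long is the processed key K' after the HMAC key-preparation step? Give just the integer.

Key is 64 ≤ 64 bytes, zero-padded: |K'| = 64.

64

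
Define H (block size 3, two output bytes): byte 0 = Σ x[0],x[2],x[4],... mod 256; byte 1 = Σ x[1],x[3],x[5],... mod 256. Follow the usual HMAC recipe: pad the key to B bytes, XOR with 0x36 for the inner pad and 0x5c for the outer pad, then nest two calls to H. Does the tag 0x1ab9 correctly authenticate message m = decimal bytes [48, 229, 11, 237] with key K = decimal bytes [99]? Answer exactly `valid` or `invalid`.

invalid

Key decimal bytes [99] = 63 is 1 byte ≤ B = 3; zero-pad to 3 bytes: K' = 63 00 00.
K' ⊕ ipad = 55 36 36; K' ⊕ opad = 3f 5c 5c.
Inner hash: even-index sum = 605 mod 256 = 93; odd-index sum = 113 mod 256 = 113 → 5d 71.
Outer hash (recomputed tag): even-index sum = 268 mod 256 = 12; odd-index sum = 185 mod 256 = 185 → 0c b9.
Recomputed tag = 0cb9; claimed = 1ab9 → mismatch.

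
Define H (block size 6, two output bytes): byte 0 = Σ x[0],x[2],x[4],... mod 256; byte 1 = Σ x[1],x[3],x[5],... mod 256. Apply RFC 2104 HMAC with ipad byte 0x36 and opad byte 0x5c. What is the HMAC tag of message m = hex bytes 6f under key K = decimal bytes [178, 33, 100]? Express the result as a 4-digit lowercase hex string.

Key decimal bytes [178, 33, 100] = b2 21 64 is 3 bytes ≤ B = 6; zero-pad to 6 bytes: K' = b2 21 64 00 00 00.
K' ⊕ ipad = 84 17 52 36 36 36.  K' ⊕ opad = ee 7d 38 5c 5c 5c.
Inner input = (K'⊕ipad) ∥ m = 84 17 52 36 36 36 ∥ 6f.
Inner hash: even-index sum = 379 mod 256 = 123; odd-index sum = 131 mod 256 = 131 → 7b 83.
Outer input = (K'⊕opad) ∥ inner = ee 7d 38 5c 5c 5c ∥ 7b 83.
Outer hash (tag): even-index sum = 509 mod 256 = 253; odd-index sum = 440 mod 256 = 184 → fd b8.

fdb8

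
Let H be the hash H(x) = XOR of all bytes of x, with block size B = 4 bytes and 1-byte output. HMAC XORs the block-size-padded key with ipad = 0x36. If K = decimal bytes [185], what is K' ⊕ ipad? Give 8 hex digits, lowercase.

Key decimal bytes [185] = b9 is 1 byte ≤ B = 4; zero-pad to 4 bytes: K' = b9 00 00 00.
XOR each byte with 0x36: b9⊕36=8f, 00⊕36=36, 00⊕36=36, 00⊕36=36.

8f363636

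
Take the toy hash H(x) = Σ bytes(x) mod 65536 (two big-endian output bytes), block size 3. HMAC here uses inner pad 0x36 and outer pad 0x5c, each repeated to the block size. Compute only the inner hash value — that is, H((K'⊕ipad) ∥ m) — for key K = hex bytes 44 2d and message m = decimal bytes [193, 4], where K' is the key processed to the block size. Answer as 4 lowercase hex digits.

0188

Key hex bytes 44 2d is 2 bytes ≤ B = 3; zero-pad to 3 bytes: K' = 44 2d 00.
K' ⊕ ipad = 72 1b 36.
Inner input = 72 1b 36 ∥ c1 04.
Inner hash: sum = 114+27+54+193+4 = 392 → 01 88.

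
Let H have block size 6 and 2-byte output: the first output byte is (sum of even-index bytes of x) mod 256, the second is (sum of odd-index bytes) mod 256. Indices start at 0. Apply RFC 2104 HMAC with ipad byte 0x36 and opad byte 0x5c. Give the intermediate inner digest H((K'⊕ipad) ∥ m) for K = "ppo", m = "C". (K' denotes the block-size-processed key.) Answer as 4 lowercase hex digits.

Key "ppo" = 70 70 6f is 3 bytes ≤ B = 6; zero-pad to 6 bytes: K' = 70 70 6f 00 00 00.
K' ⊕ ipad = 46 46 59 36 36 36.
Inner input = 46 46 59 36 36 36 ∥ 43.
Inner hash: even-index sum = 280 mod 256 = 24; odd-index sum = 178 mod 256 = 178 → 18 b2.

18b2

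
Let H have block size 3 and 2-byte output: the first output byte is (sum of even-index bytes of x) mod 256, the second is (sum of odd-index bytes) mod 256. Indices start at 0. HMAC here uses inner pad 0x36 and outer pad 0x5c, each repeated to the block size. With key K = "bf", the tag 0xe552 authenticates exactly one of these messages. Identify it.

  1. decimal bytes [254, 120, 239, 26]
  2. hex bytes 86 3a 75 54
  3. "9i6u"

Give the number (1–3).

Key "bf" = 62 66 is 2 bytes ≤ B = 3; zero-pad to 3 bytes: K' = 62 66 00.
K' ⊕ ipad = 54 50 36; K' ⊕ opad = 3e 3a 5c.
m1: inner = H(54 50 36 fe 78 ef 1a) = 1c 3d; tag = H(3e 3a 5c 1c 3d) = d756
m2: inner = H(54 50 36 86 3a 75 54) = 18 4b; tag = H(3e 3a 5c 18 4b) = e552 ← matches
m3: inner = H(54 50 36 39 69 36 75) = 68 bf; tag = H(3e 3a 5c 68 bf) = 59a2

2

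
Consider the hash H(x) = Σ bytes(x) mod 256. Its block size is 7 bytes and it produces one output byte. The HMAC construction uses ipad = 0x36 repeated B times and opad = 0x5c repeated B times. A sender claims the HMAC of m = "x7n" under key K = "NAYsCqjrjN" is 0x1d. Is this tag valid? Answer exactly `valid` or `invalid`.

valid

Key "NAYsCqjrjN" = 4e 41 59 73 43 71 6a 72 6a 4e is 10 bytes > B = 7, so hash it first: H(key) = a3, then zero-pad to 7 bytes: K' = a3 00 00 00 00 00 00.
K' ⊕ ipad = 95 36 36 36 36 36 36; K' ⊕ opad = ff 5c 5c 5c 5c 5c 5c.
Inner hash: sum = 149+54+54+54+54+54+54+120+55+110 = 758; mod 256 = 246 → f6.
Outer hash (recomputed tag): sum = 255+92+92+92+92+92+92+246 = 1053; mod 256 = 29 → 1d.
Recomputed tag = 1d; claimed = 1d → match.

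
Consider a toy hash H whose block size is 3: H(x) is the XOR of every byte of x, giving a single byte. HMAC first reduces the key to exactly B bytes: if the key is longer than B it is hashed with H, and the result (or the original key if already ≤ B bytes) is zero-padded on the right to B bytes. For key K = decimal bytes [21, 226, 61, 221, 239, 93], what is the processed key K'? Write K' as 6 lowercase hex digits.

a50000

|K| = 6 > B = 3, so first hash the key.
H(K): XOR 15⊕e2⊕3d⊕dd⊕ef⊕5d = a5.
Zero-pad H(K) = a5 to 3 bytes: K' = a5 00 00.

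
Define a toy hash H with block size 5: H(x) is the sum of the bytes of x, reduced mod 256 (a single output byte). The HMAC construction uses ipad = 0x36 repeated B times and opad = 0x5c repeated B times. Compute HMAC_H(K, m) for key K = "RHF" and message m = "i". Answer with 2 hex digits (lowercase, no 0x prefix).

Key "RHF" = 52 48 46 is 3 bytes ≤ B = 5; zero-pad to 5 bytes: K' = 52 48 46 00 00.
K' ⊕ ipad = 64 7e 70 36 36.  K' ⊕ opad = 0e 14 1a 5c 5c.
Inner input = (K'⊕ipad) ∥ m = 64 7e 70 36 36 ∥ 69.
Inner hash: sum = 100+126+112+54+54+105 = 551; mod 256 = 39 → 27.
Outer input = (K'⊕opad) ∥ inner = 0e 14 1a 5c 5c ∥ 27.
Outer hash (tag): sum = 14+20+26+92+92+39 = 283; mod 256 = 27 → 1b.

1b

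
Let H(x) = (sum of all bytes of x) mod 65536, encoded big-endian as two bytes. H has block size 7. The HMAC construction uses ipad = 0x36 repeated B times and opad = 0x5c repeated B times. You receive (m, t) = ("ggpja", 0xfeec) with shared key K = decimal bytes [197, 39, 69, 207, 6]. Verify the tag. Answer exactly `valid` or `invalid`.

Key decimal bytes [197, 39, 69, 207, 6] = c5 27 45 cf 06 is 5 bytes ≤ B = 7; zero-pad to 7 bytes: K' = c5 27 45 cf 06 00 00.
K' ⊕ ipad = f3 11 73 f9 30 36 36; K' ⊕ opad = 99 7b 19 93 5a 5c 5c.
Inner hash: sum = 243+17+115+249+48+54+54+103+103+112+106+97 = 1301 → 05 15.
Outer hash (recomputed tag): sum = 153+123+25+147+90+92+92+5+21 = 748 → 02 ec.
Recomputed tag = 02ec; claimed = feec → mismatch.

invalid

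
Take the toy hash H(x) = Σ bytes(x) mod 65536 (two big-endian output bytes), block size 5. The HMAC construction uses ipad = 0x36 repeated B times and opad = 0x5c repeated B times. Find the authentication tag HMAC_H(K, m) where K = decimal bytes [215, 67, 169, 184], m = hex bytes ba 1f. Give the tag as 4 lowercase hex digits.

0374

Key decimal bytes [215, 67, 169, 184] = d7 43 a9 b8 is 4 bytes ≤ B = 5; zero-pad to 5 bytes: K' = d7 43 a9 b8 00.
K' ⊕ ipad = e1 75 9f 8e 36.  K' ⊕ opad = 8b 1f f5 e4 5c.
Inner input = (K'⊕ipad) ∥ m = e1 75 9f 8e 36 ∥ ba 1f.
Inner hash: sum = 225+117+159+142+54+186+31 = 914 → 03 92.
Outer input = (K'⊕opad) ∥ inner = 8b 1f f5 e4 5c ∥ 03 92.
Outer hash (tag): sum = 139+31+245+228+92+3+146 = 884 → 03 74.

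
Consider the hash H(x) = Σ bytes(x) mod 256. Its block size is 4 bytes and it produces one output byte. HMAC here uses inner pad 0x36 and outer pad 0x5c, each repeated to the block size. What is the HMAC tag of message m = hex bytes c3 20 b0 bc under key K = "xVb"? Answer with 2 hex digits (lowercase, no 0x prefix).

4f

Key "xVb" = 78 56 62 is 3 bytes ≤ B = 4; zero-pad to 4 bytes: K' = 78 56 62 00.
K' ⊕ ipad = 4e 60 54 36.  K' ⊕ opad = 24 0a 3e 5c.
Inner input = (K'⊕ipad) ∥ m = 4e 60 54 36 ∥ c3 20 b0 bc.
Inner hash: sum = 78+96+84+54+195+32+176+188 = 903; mod 256 = 135 → 87.
Outer input = (K'⊕opad) ∥ inner = 24 0a 3e 5c ∥ 87.
Outer hash (tag): sum = 36+10+62+92+135 = 335; mod 256 = 79 → 4f.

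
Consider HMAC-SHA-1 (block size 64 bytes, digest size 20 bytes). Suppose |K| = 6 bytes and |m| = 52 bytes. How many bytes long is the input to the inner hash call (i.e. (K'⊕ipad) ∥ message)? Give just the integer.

116

Key is 6 ≤ 64 bytes, zero-padded: |K'| = 64.
Inner input = (K'⊕ipad) ∥ m → 64 + 52 = 116 bytes.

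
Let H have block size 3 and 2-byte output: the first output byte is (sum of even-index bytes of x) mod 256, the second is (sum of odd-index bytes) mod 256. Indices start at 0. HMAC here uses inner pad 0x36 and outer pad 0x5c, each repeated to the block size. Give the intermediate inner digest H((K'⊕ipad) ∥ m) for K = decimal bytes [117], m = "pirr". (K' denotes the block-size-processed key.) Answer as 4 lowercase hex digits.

Key decimal bytes [117] = 75 is 1 byte ≤ B = 3; zero-pad to 3 bytes: K' = 75 00 00.
K' ⊕ ipad = 43 36 36.
Inner input = 43 36 36 ∥ 70 69 72 72.
Inner hash: even-index sum = 340 mod 256 = 84; odd-index sum = 280 mod 256 = 24 → 54 18.

5418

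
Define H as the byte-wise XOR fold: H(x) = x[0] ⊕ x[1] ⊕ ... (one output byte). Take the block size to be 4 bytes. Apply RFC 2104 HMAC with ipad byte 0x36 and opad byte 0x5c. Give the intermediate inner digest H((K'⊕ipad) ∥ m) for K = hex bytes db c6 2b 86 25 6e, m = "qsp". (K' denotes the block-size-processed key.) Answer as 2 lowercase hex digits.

Key hex bytes db c6 2b 86 25 6e is 6 bytes > B = 4, so hash it first: H(key) = fb, then zero-pad to 4 bytes: K' = fb 00 00 00.
K' ⊕ ipad = cd 36 36 36.
Inner input = cd 36 36 36 ∥ 71 73 70.
Inner hash: XOR cd⊕36⊕36⊕36⊕71⊕73⊕70 = 89.

89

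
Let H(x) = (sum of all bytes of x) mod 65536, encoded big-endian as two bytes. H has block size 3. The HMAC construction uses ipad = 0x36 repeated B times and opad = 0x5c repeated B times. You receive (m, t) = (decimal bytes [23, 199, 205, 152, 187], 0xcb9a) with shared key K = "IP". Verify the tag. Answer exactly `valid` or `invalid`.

invalid

Key "IP" = 49 50 is 2 bytes ≤ B = 3; zero-pad to 3 bytes: K' = 49 50 00.
K' ⊕ ipad = 7f 66 36; K' ⊕ opad = 15 0c 5c.
Inner hash: sum = 127+102+54+23+199+205+152+187 = 1049 → 04 19.
Outer hash (recomputed tag): sum = 21+12+92+4+25 = 154 → 00 9a.
Recomputed tag = 009a; claimed = cb9a → mismatch.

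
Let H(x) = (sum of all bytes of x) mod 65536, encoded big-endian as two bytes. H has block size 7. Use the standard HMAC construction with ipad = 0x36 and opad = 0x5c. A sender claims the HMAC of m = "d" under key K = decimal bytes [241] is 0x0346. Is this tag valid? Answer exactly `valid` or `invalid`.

Key decimal bytes [241] = f1 is 1 byte ≤ B = 7; zero-pad to 7 bytes: K' = f1 00 00 00 00 00 00.
K' ⊕ ipad = c7 36 36 36 36 36 36; K' ⊕ opad = ad 5c 5c 5c 5c 5c 5c.
Inner hash: sum = 199+54+54+54+54+54+54+100 = 623 → 02 6f.
Outer hash (recomputed tag): sum = 173+92+92+92+92+92+92+2+111 = 838 → 03 46.
Recomputed tag = 0346; claimed = 0346 → match.

valid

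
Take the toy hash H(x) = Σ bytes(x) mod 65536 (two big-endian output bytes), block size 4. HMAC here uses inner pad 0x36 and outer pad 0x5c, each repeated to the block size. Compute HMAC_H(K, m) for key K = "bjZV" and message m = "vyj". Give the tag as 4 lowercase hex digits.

Key "bjZV" = 62 6a 5a 56 is exactly B = 4 bytes: K' = 62 6a 5a 56.
K' ⊕ ipad = 54 5c 6c 60.  K' ⊕ opad = 3e 36 06 0a.
Inner input = (K'⊕ipad) ∥ m = 54 5c 6c 60 ∥ 76 79 6a.
Inner hash: sum = 84+92+108+96+118+121+106 = 725 → 02 d5.
Outer input = (K'⊕opad) ∥ inner = 3e 36 06 0a ∥ 02 d5.
Outer hash (tag): sum = 62+54+6+10+2+213 = 347 → 01 5b.

015b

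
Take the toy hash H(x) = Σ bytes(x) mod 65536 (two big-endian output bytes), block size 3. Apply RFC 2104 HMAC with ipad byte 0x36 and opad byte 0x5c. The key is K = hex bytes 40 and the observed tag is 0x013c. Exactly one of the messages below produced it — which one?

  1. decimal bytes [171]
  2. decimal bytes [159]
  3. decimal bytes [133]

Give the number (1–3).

3

Key hex bytes 40 is 1 byte ≤ B = 3; zero-pad to 3 bytes: K' = 40 00 00.
K' ⊕ ipad = 76 36 36; K' ⊕ opad = 1c 5c 5c.
m1: inner = H(76 36 36 ab) = 01 8d; tag = H(1c 5c 5c 01 8d) = 0162
m2: inner = H(76 36 36 9f) = 01 81; tag = H(1c 5c 5c 01 81) = 0156
m3: inner = H(76 36 36 85) = 01 67; tag = H(1c 5c 5c 01 67) = 013c ← matches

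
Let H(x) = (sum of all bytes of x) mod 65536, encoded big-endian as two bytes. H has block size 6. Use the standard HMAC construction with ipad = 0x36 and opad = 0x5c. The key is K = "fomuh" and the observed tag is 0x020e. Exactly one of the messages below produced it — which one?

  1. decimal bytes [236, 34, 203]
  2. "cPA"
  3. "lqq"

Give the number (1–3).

Key "fomuh" = 66 6f 6d 75 68 is 5 bytes ≤ B = 6; zero-pad to 6 bytes: K' = 66 6f 6d 75 68 00.
K' ⊕ ipad = 50 59 5b 43 5e 36; K' ⊕ opad = 3a 33 31 29 34 5c.
m1: inner = H(50 59 5b 43 5e 36 ec 22 cb) = 03 b4; tag = H(3a 33 31 29 34 5c 03 b4) = 020e ← matches
m2: inner = H(50 59 5b 43 5e 36 63 50 41) = 02 cf; tag = H(3a 33 31 29 34 5c 02 cf) = 0228
m3: inner = H(50 59 5b 43 5e 36 6c 71 71) = 03 29; tag = H(3a 33 31 29 34 5c 03 29) = 0183

1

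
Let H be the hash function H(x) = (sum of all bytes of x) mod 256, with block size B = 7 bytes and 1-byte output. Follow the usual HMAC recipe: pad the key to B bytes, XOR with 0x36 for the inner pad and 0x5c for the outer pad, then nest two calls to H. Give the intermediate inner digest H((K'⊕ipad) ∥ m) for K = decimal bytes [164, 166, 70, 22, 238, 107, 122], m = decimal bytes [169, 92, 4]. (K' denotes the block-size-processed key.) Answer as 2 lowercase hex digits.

Key decimal bytes [164, 166, 70, 22, 238, 107, 122] = a4 a6 46 16 ee 6b 7a is exactly B = 7 bytes: K' = a4 a6 46 16 ee 6b 7a.
K' ⊕ ipad = 92 90 70 20 d8 5d 4c.
Inner input = 92 90 70 20 d8 5d 4c ∥ a9 5c 04.
Inner hash: sum = 146+144+112+32+216+93+76+169+92+4 = 1084; mod 256 = 60 → 3c.

3c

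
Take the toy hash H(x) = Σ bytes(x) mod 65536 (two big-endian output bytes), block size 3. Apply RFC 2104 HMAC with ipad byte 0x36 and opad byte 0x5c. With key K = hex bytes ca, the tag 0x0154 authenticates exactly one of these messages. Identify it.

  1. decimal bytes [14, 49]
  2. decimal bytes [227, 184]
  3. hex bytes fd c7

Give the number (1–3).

2

Key hex bytes ca is 1 byte ≤ B = 3; zero-pad to 3 bytes: K' = ca 00 00.
K' ⊕ ipad = fc 36 36; K' ⊕ opad = 96 5c 5c.
m1: inner = H(fc 36 36 0e 31) = 01 a7; tag = H(96 5c 5c 01 a7) = 01f6
m2: inner = H(fc 36 36 e3 b8) = 03 03; tag = H(96 5c 5c 03 03) = 0154 ← matches
m3: inner = H(fc 36 36 fd c7) = 03 2c; tag = H(96 5c 5c 03 2c) = 017d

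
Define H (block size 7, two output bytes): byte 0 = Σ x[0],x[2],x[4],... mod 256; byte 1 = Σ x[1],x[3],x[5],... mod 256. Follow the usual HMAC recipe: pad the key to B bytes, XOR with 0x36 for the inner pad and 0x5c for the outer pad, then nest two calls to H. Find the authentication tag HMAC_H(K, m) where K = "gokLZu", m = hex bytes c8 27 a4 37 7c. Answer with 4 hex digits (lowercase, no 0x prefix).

Key "gokLZu" = 67 6f 6b 4c 5a 75 is 6 bytes ≤ B = 7; zero-pad to 7 bytes: K' = 67 6f 6b 4c 5a 75 00.
K' ⊕ ipad = 51 59 5d 7a 6c 43 36.  K' ⊕ opad = 3b 33 37 10 06 29 5c.
Inner input = (K'⊕ipad) ∥ m = 51 59 5d 7a 6c 43 36 ∥ c8 27 a4 37 7c.
Inner hash: even-index sum = 430 mod 256 = 174; odd-index sum = 766 mod 256 = 254 → ae fe.
Outer input = (K'⊕opad) ∥ inner = 3b 33 37 10 06 29 5c ∥ ae fe.
Outer hash (tag): even-index sum = 466 mod 256 = 210; odd-index sum = 282 mod 256 = 26 → d2 1a.

d21a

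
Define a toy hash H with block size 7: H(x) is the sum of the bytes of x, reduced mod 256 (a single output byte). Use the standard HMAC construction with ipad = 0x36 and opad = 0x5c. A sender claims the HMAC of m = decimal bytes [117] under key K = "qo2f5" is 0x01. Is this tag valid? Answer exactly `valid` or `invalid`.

valid

Key "qo2f5" = 71 6f 32 66 35 is 5 bytes ≤ B = 7; zero-pad to 7 bytes: K' = 71 6f 32 66 35 00 00.
K' ⊕ ipad = 47 59 04 50 03 36 36; K' ⊕ opad = 2d 33 6e 3a 69 5c 5c.
Inner hash: sum = 71+89+4+80+3+54+54+117 = 472; mod 256 = 216 → d8.
Outer hash (recomputed tag): sum = 45+51+110+58+105+92+92+216 = 769; mod 256 = 1 → 01.
Recomputed tag = 01; claimed = 01 → match.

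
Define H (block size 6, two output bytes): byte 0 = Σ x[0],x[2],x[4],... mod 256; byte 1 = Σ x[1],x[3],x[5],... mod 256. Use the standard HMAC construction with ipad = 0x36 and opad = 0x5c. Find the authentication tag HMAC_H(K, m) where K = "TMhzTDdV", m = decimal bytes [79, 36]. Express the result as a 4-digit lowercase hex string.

dddc

Key "TMhzTDdV" = 54 4d 68 7a 54 44 64 56 is 8 bytes > B = 6, so hash it first: H(key) = 74 61, then zero-pad to 6 bytes: K' = 74 61 00 00 00 00.
K' ⊕ ipad = 42 57 36 36 36 36.  K' ⊕ opad = 28 3d 5c 5c 5c 5c.
Inner input = (K'⊕ipad) ∥ m = 42 57 36 36 36 36 ∥ 4f 24.
Inner hash: even-index sum = 253 mod 256 = 253; odd-index sum = 231 mod 256 = 231 → fd e7.
Outer input = (K'⊕opad) ∥ inner = 28 3d 5c 5c 5c 5c ∥ fd e7.
Outer hash (tag): even-index sum = 477 mod 256 = 221; odd-index sum = 476 mod 256 = 220 → dd dc.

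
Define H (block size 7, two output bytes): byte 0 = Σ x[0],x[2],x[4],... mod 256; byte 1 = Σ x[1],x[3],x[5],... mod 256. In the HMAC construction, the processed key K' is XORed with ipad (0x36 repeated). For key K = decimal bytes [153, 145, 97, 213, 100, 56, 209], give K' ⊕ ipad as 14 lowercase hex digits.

afa757e3520ee7

Key decimal bytes [153, 145, 97, 213, 100, 56, 209] = 99 91 61 d5 64 38 d1 is exactly B = 7 bytes: K' = 99 91 61 d5 64 38 d1.
XOR each byte with 0x36: 99⊕36=af, 91⊕36=a7, 61⊕36=57, d5⊕36=e3, 64⊕36=52, 38⊕36=0e, d1⊕36=e7.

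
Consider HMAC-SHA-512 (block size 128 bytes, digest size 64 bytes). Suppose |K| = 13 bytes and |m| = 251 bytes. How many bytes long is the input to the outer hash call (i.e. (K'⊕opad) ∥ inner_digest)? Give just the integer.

Key is 13 ≤ 128 bytes, zero-padded: |K'| = 128.
Outer input = (K'⊕opad) ∥ H(inner) → 128 + 64 = 192 bytes.

192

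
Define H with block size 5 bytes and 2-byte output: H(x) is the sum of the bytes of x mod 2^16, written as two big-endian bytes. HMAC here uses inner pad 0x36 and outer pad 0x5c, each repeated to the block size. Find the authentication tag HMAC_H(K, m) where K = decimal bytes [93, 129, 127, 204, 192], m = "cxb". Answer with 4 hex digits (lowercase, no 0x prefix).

Key decimal bytes [93, 129, 127, 204, 192] = 5d 81 7f cc c0 is exactly B = 5 bytes: K' = 5d 81 7f cc c0.
K' ⊕ ipad = 6b b7 49 fa f6.  K' ⊕ opad = 01 dd 23 90 9c.
Inner input = (K'⊕ipad) ∥ m = 6b b7 49 fa f6 ∥ 63 78 62.
Inner hash: sum = 107+183+73+250+246+99+120+98 = 1176 → 04 98.
Outer input = (K'⊕opad) ∥ inner = 01 dd 23 90 9c ∥ 04 98.
Outer hash (tag): sum = 1+221+35+144+156+4+152 = 713 → 02 c9.

02c9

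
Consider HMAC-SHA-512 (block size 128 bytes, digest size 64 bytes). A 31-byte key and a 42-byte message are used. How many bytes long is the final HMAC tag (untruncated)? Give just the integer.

The tag is one SHA-512 digest: 64 bytes.

64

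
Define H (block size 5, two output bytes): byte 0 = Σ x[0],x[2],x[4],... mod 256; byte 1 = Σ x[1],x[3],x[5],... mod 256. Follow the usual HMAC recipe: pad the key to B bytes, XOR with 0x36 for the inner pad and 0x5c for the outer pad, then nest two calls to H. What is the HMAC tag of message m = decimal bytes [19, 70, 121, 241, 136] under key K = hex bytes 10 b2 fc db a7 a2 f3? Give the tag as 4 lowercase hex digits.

1502

Key hex bytes 10 b2 fc db a7 a2 f3 is 7 bytes > B = 5, so hash it first: H(key) = a6 2f, then zero-pad to 5 bytes: K' = a6 2f 00 00 00.
K' ⊕ ipad = 90 19 36 36 36.  K' ⊕ opad = fa 73 5c 5c 5c.
Inner input = (K'⊕ipad) ∥ m = 90 19 36 36 36 ∥ 13 46 79 f1 88.
Inner hash: even-index sum = 563 mod 256 = 51; odd-index sum = 355 mod 256 = 99 → 33 63.
Outer input = (K'⊕opad) ∥ inner = fa 73 5c 5c 5c ∥ 33 63.
Outer hash (tag): even-index sum = 533 mod 256 = 21; odd-index sum = 258 mod 256 = 2 → 15 02.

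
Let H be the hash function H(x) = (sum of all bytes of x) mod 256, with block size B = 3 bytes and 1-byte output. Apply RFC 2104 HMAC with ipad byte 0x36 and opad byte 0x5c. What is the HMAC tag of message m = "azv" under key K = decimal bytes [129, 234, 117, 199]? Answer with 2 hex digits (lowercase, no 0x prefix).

Key decimal bytes [129, 234, 117, 199] = 81 ea 75 c7 is 4 bytes > B = 3, so hash it first: H(key) = a7, then zero-pad to 3 bytes: K' = a7 00 00.
K' ⊕ ipad = 91 36 36.  K' ⊕ opad = fb 5c 5c.
Inner input = (K'⊕ipad) ∥ m = 91 36 36 ∥ 61 7a 76.
Inner hash: sum = 145+54+54+97+122+118 = 590; mod 256 = 78 → 4e.
Outer input = (K'⊕opad) ∥ inner = fb 5c 5c ∥ 4e.
Outer hash (tag): sum = 251+92+92+78 = 513; mod 256 = 1 → 01.

01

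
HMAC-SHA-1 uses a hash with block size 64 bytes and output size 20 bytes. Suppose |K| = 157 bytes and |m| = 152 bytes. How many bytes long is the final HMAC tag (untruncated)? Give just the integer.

The tag is one SHA-1 digest: 20 bytes.

20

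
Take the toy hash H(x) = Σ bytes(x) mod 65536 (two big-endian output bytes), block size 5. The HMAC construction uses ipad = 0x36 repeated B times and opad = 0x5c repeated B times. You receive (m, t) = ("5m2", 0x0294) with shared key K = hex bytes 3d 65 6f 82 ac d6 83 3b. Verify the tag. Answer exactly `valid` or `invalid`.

Key hex bytes 3d 65 6f 82 ac d6 83 3b is 8 bytes > B = 5, so hash it first: H(key) = 03 d3, then zero-pad to 5 bytes: K' = 03 d3 00 00 00.
K' ⊕ ipad = 35 e5 36 36 36; K' ⊕ opad = 5f 8f 5c 5c 5c.
Inner hash: sum = 53+229+54+54+54+53+109+50 = 656 → 02 90.
Outer hash (recomputed tag): sum = 95+143+92+92+92+2+144 = 660 → 02 94.
Recomputed tag = 0294; claimed = 0294 → match.

valid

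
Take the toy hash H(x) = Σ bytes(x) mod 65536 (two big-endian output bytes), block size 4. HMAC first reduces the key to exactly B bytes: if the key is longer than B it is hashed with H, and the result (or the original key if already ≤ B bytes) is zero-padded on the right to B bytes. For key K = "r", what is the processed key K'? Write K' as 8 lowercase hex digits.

72000000

Key "r" = 72 is 1 byte ≤ B = 4; zero-pad to 4 bytes: K' = 72 00 00 00.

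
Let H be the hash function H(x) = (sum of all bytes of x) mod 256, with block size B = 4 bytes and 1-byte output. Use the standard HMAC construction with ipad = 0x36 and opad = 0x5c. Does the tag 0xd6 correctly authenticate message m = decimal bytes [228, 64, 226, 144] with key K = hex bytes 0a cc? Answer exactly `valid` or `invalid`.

valid

Key hex bytes 0a cc is 2 bytes ≤ B = 4; zero-pad to 4 bytes: K' = 0a cc 00 00.
K' ⊕ ipad = 3c fa 36 36; K' ⊕ opad = 56 90 5c 5c.
Inner hash: sum = 60+250+54+54+228+64+226+144 = 1080; mod 256 = 56 → 38.
Outer hash (recomputed tag): sum = 86+144+92+92+56 = 470; mod 256 = 214 → d6.
Recomputed tag = d6; claimed = d6 → match.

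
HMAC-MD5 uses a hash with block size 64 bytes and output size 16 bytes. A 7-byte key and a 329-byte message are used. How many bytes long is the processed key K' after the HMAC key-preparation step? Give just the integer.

64

Key is 7 ≤ 64 bytes, zero-padded: |K'| = 64.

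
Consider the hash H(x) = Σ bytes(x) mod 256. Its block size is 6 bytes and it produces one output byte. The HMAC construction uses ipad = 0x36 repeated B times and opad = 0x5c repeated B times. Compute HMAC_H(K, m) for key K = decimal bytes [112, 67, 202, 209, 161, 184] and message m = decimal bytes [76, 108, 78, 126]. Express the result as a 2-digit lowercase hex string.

Key decimal bytes [112, 67, 202, 209, 161, 184] = 70 43 ca d1 a1 b8 is exactly B = 6 bytes: K' = 70 43 ca d1 a1 b8.
K' ⊕ ipad = 46 75 fc e7 97 8e.  K' ⊕ opad = 2c 1f 96 8d fd e4.
Inner input = (K'⊕ipad) ∥ m = 46 75 fc e7 97 8e ∥ 4c 6c 4e 7e.
Inner hash: sum = 70+117+252+231+151+142+76+108+78+126 = 1351; mod 256 = 71 → 47.
Outer input = (K'⊕opad) ∥ inner = 2c 1f 96 8d fd e4 ∥ 47.
Outer hash (tag): sum = 44+31+150+141+253+228+71 = 918; mod 256 = 150 → 96.

96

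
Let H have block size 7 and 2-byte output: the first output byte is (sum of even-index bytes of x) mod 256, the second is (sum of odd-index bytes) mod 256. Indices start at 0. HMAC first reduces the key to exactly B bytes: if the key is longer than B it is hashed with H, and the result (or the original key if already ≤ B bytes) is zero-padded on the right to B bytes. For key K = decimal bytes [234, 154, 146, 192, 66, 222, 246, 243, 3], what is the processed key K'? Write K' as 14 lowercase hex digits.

b72b0000000000

|K| = 9 > B = 7, so first hash the key.
H(K): even-index sum = 695 mod 256 = 183; odd-index sum = 811 mod 256 = 43 → b7 2b.
Zero-pad H(K) = b7 2b to 7 bytes: K' = b7 2b 00 00 00 00 00.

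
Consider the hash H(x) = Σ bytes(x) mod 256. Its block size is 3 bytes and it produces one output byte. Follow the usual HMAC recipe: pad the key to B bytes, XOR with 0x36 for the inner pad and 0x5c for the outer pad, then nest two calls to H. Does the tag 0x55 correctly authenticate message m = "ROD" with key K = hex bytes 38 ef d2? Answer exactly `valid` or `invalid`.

valid

Key hex bytes 38 ef d2 is exactly B = 3 bytes: K' = 38 ef d2.
K' ⊕ ipad = 0e d9 e4; K' ⊕ opad = 64 b3 8e.
Inner hash: sum = 14+217+228+82+79+68 = 688; mod 256 = 176 → b0.
Outer hash (recomputed tag): sum = 100+179+142+176 = 597; mod 256 = 85 → 55.
Recomputed tag = 55; claimed = 55 → match.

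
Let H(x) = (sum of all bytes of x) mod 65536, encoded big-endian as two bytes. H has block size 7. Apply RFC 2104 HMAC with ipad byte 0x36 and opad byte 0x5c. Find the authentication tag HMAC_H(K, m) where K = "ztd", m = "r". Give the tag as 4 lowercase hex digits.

0222

Key "ztd" = 7a 74 64 is 3 bytes ≤ B = 7; zero-pad to 7 bytes: K' = 7a 74 64 00 00 00 00.
K' ⊕ ipad = 4c 42 52 36 36 36 36.  K' ⊕ opad = 26 28 38 5c 5c 5c 5c.
Inner input = (K'⊕ipad) ∥ m = 4c 42 52 36 36 36 36 ∥ 72.
Inner hash: sum = 76+66+82+54+54+54+54+114 = 554 → 02 2a.
Outer input = (K'⊕opad) ∥ inner = 26 28 38 5c 5c 5c 5c ∥ 02 2a.
Outer hash (tag): sum = 38+40+56+92+92+92+92+2+42 = 546 → 02 22.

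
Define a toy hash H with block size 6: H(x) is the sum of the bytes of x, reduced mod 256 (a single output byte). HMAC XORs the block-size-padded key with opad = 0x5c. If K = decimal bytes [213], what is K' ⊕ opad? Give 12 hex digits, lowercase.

Key decimal bytes [213] = d5 is 1 byte ≤ B = 6; zero-pad to 6 bytes: K' = d5 00 00 00 00 00.
XOR each byte with 0x5c: d5⊕5c=89, 00⊕5c=5c, 00⊕5c=5c, 00⊕5c=5c, 00⊕5c=5c, 00⊕5c=5c.

895c5c5c5c5c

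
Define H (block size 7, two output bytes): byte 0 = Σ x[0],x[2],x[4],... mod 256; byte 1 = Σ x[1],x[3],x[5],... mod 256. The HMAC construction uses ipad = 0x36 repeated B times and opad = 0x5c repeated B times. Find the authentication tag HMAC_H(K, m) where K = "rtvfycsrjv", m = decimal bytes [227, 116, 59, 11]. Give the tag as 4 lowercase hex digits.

Key "rtvfycsrjv" = 72 74 76 66 79 63 73 72 6a 76 is 10 bytes > B = 7, so hash it first: H(key) = 3e 25, then zero-pad to 7 bytes: K' = 3e 25 00 00 00 00 00.
K' ⊕ ipad = 08 13 36 36 36 36 36.  K' ⊕ opad = 62 79 5c 5c 5c 5c 5c.
Inner input = (K'⊕ipad) ∥ m = 08 13 36 36 36 36 36 ∥ e3 74 3b 0b.
Inner hash: even-index sum = 297 mod 256 = 41; odd-index sum = 413 mod 256 = 157 → 29 9d.
Outer input = (K'⊕opad) ∥ inner = 62 79 5c 5c 5c 5c 5c ∥ 29 9d.
Outer hash (tag): even-index sum = 531 mod 256 = 19; odd-index sum = 346 mod 256 = 90 → 13 5a.

135a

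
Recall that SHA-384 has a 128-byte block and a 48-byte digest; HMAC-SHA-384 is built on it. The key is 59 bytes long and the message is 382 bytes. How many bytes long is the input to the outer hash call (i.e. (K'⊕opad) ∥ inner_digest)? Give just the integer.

176

Key is 59 ≤ 128 bytes, zero-padded: |K'| = 128.
Outer input = (K'⊕opad) ∥ H(inner) → 128 + 48 = 176 bytes.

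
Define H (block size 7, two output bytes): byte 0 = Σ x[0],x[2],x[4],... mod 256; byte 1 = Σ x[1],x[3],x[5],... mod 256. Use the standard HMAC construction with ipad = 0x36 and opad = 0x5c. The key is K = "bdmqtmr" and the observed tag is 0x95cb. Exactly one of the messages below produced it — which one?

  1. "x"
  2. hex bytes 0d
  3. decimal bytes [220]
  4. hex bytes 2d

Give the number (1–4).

3

Key "bdmqtmr" = 62 64 6d 71 74 6d 72 is exactly B = 7 bytes: K' = 62 64 6d 71 74 6d 72.
K' ⊕ ipad = 54 52 5b 47 42 5b 44; K' ⊕ opad = 3e 38 31 2d 28 31 2e.
m1: inner = H(54 52 5b 47 42 5b 44 78) = 35 6c; tag = H(3e 38 31 2d 28 31 2e 35 6c) = 31cb
m2: inner = H(54 52 5b 47 42 5b 44 0d) = 35 01; tag = H(3e 38 31 2d 28 31 2e 35 01) = c6cb
m3: inner = H(54 52 5b 47 42 5b 44 dc) = 35 d0; tag = H(3e 38 31 2d 28 31 2e 35 d0) = 95cb ← matches
m4: inner = H(54 52 5b 47 42 5b 44 2d) = 35 21; tag = H(3e 38 31 2d 28 31 2e 35 21) = e6cb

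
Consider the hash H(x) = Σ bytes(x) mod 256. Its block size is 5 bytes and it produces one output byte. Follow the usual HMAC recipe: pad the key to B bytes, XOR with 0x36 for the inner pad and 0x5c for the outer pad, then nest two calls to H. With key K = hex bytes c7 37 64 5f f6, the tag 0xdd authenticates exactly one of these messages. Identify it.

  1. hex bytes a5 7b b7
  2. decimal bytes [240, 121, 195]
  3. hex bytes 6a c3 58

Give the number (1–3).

3

Key hex bytes c7 37 64 5f f6 is exactly B = 5 bytes: K' = c7 37 64 5f f6.
K' ⊕ ipad = f1 01 52 69 c0; K' ⊕ opad = 9b 6b 38 03 aa.
m1: inner = H(f1 01 52 69 c0 a5 7b b7) = 44; tag = H(9b 6b 38 03 aa 44) = 2f
m2: inner = H(f1 01 52 69 c0 f0 79 c3) = 99; tag = H(9b 6b 38 03 aa 99) = 84
m3: inner = H(f1 01 52 69 c0 6a c3 58) = f2; tag = H(9b 6b 38 03 aa f2) = dd ← matches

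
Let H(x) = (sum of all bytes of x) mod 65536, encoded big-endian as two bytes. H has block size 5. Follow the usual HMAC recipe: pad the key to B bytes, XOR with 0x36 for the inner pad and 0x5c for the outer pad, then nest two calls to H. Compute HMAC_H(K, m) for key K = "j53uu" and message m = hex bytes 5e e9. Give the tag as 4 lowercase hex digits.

0193

Key "j53uu" = 6a 35 33 75 75 is exactly B = 5 bytes: K' = 6a 35 33 75 75.
K' ⊕ ipad = 5c 03 05 43 43.  K' ⊕ opad = 36 69 6f 29 29.
Inner input = (K'⊕ipad) ∥ m = 5c 03 05 43 43 ∥ 5e e9.
Inner hash: sum = 92+3+5+67+67+94+233 = 561 → 02 31.
Outer input = (K'⊕opad) ∥ inner = 36 69 6f 29 29 ∥ 02 31.
Outer hash (tag): sum = 54+105+111+41+41+2+49 = 403 → 01 93.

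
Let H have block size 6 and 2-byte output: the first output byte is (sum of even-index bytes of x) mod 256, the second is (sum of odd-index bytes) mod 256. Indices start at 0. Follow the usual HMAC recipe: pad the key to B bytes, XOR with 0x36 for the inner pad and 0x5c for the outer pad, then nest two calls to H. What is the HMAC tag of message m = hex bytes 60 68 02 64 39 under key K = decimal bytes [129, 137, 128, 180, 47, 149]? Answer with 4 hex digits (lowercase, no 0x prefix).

4d36

Key decimal bytes [129, 137, 128, 180, 47, 149] = 81 89 80 b4 2f 95 is exactly B = 6 bytes: K' = 81 89 80 b4 2f 95.
K' ⊕ ipad = b7 bf b6 82 19 a3.  K' ⊕ opad = dd d5 dc e8 73 c9.
Inner input = (K'⊕ipad) ∥ m = b7 bf b6 82 19 a3 ∥ 60 68 02 64 39.
Inner hash: even-index sum = 545 mod 256 = 33; odd-index sum = 688 mod 256 = 176 → 21 b0.
Outer input = (K'⊕opad) ∥ inner = dd d5 dc e8 73 c9 ∥ 21 b0.
Outer hash (tag): even-index sum = 589 mod 256 = 77; odd-index sum = 822 mod 256 = 54 → 4d 36.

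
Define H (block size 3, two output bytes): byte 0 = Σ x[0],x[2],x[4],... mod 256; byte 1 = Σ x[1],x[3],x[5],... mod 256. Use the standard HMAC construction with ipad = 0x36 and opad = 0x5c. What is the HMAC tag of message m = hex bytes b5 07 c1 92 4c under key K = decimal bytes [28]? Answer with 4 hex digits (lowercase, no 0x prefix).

Key decimal bytes [28] = 1c is 1 byte ≤ B = 3; zero-pad to 3 bytes: K' = 1c 00 00.
K' ⊕ ipad = 2a 36 36.  K' ⊕ opad = 40 5c 5c.
Inner input = (K'⊕ipad) ∥ m = 2a 36 36 ∥ b5 07 c1 92 4c.
Inner hash: even-index sum = 249 mod 256 = 249; odd-index sum = 504 mod 256 = 248 → f9 f8.
Outer input = (K'⊕opad) ∥ inner = 40 5c 5c ∥ f9 f8.
Outer hash (tag): even-index sum = 404 mod 256 = 148; odd-index sum = 341 mod 256 = 85 → 94 55.

9455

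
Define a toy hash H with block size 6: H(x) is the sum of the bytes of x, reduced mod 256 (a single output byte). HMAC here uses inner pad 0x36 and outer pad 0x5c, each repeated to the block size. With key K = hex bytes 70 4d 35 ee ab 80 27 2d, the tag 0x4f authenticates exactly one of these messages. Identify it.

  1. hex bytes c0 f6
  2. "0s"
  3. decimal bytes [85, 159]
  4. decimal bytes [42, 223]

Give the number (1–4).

Key hex bytes 70 4d 35 ee ab 80 27 2d is 8 bytes > B = 6, so hash it first: H(key) = 5f, then zero-pad to 6 bytes: K' = 5f 00 00 00 00 00.
K' ⊕ ipad = 69 36 36 36 36 36; K' ⊕ opad = 03 5c 5c 5c 5c 5c.
m1: inner = H(69 36 36 36 36 36 c0 f6) = 2d; tag = H(03 5c 5c 5c 5c 5c 2d) = fc
m2: inner = H(69 36 36 36 36 36 30 73) = 1a; tag = H(03 5c 5c 5c 5c 5c 1a) = e9
m3: inner = H(69 36 36 36 36 36 55 9f) = 6b; tag = H(03 5c 5c 5c 5c 5c 6b) = 3a
m4: inner = H(69 36 36 36 36 36 2a df) = 80; tag = H(03 5c 5c 5c 5c 5c 80) = 4f ← matches

4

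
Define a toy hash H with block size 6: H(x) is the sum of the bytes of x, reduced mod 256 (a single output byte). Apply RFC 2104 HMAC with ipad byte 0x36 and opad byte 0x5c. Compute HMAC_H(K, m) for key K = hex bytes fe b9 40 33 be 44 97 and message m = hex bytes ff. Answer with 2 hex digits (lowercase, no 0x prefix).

6d

Key hex bytes fe b9 40 33 be 44 97 is 7 bytes > B = 6, so hash it first: H(key) = c3, then zero-pad to 6 bytes: K' = c3 00 00 00 00 00.
K' ⊕ ipad = f5 36 36 36 36 36.  K' ⊕ opad = 9f 5c 5c 5c 5c 5c.
Inner input = (K'⊕ipad) ∥ m = f5 36 36 36 36 36 ∥ ff.
Inner hash: sum = 245+54+54+54+54+54+255 = 770; mod 256 = 2 → 02.
Outer input = (K'⊕opad) ∥ inner = 9f 5c 5c 5c 5c 5c ∥ 02.
Outer hash (tag): sum = 159+92+92+92+92+92+2 = 621; mod 256 = 109 → 6d.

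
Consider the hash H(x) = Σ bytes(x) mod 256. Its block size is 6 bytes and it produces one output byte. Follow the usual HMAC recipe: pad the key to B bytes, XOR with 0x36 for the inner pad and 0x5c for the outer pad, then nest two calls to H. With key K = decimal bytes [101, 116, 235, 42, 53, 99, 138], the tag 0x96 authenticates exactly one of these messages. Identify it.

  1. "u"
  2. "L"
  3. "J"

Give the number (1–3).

Key decimal bytes [101, 116, 235, 42, 53, 99, 138] = 65 74 eb 2a 35 63 8a is 7 bytes > B = 6, so hash it first: H(key) = 10, then zero-pad to 6 bytes: K' = 10 00 00 00 00 00.
K' ⊕ ipad = 26 36 36 36 36 36; K' ⊕ opad = 4c 5c 5c 5c 5c 5c.
m1: inner = H(26 36 36 36 36 36 75) = a9; tag = H(4c 5c 5c 5c 5c 5c a9) = c1
m2: inner = H(26 36 36 36 36 36 4c) = 80; tag = H(4c 5c 5c 5c 5c 5c 80) = 98
m3: inner = H(26 36 36 36 36 36 4a) = 7e; tag = H(4c 5c 5c 5c 5c 5c 7e) = 96 ← matches

3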